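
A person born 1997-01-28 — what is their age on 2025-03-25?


Birth: 1997-01-28
Reference: 2025-03-25
Year difference: 2025 - 1997 = 28

28 years old


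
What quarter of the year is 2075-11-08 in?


Month: November (month 11)
Q1: Jan-Mar, Q2: Apr-Jun, Q3: Jul-Sep, Q4: Oct-Dec

Q4


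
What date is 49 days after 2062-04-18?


Start: 2062-04-18, add 49 days
April 2062 has 30 days: 30 - 18 = 12 days to April 30 -> 37 left
May 2062 has 31 days -> 6 left
June 2062: 6 <= 30 -> lands on June 6

Result: 2062-06-06


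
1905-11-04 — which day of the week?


Date: November 4, 1905
Anchor: Jan 1, 1905. With p = 1905 - 1 = 1904: (p + p//4 - p//100 + p//400) mod 7 = (1904 + 476 - 19 + 4) mod 7 = 2365 mod 7 = 6 -> Sunday (Mon=0 ... Sun=6)
Days before November (Jan-Oct): 304; offset = 304 + 4 - 1 = 307
Weekday index = (6 + 307) mod 7 = 5

Day of the week: Saturday


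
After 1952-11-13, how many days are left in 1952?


Day of year: 318 of 366
Remaining = 366 - 318

48 days


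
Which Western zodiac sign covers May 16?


Date: May 16
Conventional tropical zodiac dates: Taurus from April 20 onward; Gemini starts May 21
May 16 falls within the Taurus range

Taurus


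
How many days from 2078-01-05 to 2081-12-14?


From 2078-01-05 to 2081-12-14
2078-01-05: day of year = 5
2081-12-14: days before December = 31 + 28 + 31 + 30 + 31 + 30 + 31 + 31 + 30 + 31 + 30 = 334 (2081 is not a leap year); day of year = 334 + 14 = 348
Rest of 2078: 365 - 5 = 360
Full years 2079 (365), 2080 (366): 731
Total = 360 + 731 + 348 = 1439

1439 days


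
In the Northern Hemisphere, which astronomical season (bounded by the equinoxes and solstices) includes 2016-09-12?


Date: September 12
Astronomical Summer (approx.; exact equinox/solstice day varies by year): June 21 to September 21
September 12 falls within the Summer window

Summer


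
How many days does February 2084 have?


February 2084 (leap year: yes)

29 days


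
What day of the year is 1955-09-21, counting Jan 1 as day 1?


Date: September 21, 1955
Days in months 1 through 8: 243
Plus 21 days in September

Day of year: 264


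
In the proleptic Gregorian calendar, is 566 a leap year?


Gregorian leap year rule: divisible by 4, but not by 100, unless also by 400.
566 is not divisible by 4 -> not a leap year

No


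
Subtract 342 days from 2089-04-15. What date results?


Start: 2089-04-15, subtract 342 days
Back 15 days from April 15 reaches March 31, 2089 -> 327 left
March 2089 has 31 days -> back to February 28, 2089 -> 296 left
February 2089 has 28 days -> back to January 31, 2089 -> 268 left
January 2089 has 31 days -> back to December 31, 2088 -> 237 left
December 2088 has 31 days -> back to November 30, 2088 -> 206 left
November 2088 has 30 days -> back to October 31, 2088 -> 176 left
October 2088 has 31 days -> back to September 30, 2088 -> 145 left
September 2088 has 30 days -> back to August 31, 2088 -> 115 left
August 2088 has 31 days -> back to July 31, 2088 -> 84 left
July 2088 has 31 days -> back to June 30, 2088 -> 53 left
June 2088 has 30 days -> back to May 31, 2088 -> 23 left
May 2088: 31 - 23 = 8 -> lands on May 8

Result: 2088-05-08


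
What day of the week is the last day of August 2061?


August 2061 has 31 days
Anchor: Jan 1, 2061. With p = 2061 - 1 = 2060: (p + p//4 - p//100 + p//400) mod 7 = (2060 + 515 - 20 + 5) mod 7 = 2560 mod 7 = 5 -> Saturday (Mon=0 ... Sun=6)
Days before August (Jan-Jul): 212; August 1 index = (5 + 212) mod 7 = 0 -> Monday
Last day offset: 31 - 1 = 30 days
Weekday index = (0 + 30) mod 7 = 2

Wednesday, August 31


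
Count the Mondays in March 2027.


March 2027 has 31 days
Anchor: Jan 1, 2027. With p = 2027 - 1 = 2026: (p + p//4 - p//100 + p//400) mod 7 = (2026 + 506 - 20 + 5) mod 7 = 2517 mod 7 = 4 -> Friday (Mon=0 ... Sun=6)
Days before March (Jan-Feb): 59; March 1 index = (4 + 59) mod 7 = 0 -> Monday
First Monday is March 1
Mondays: 1, 8, 15, 22, 29

5 Mondays


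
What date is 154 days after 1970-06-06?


Start: 1970-06-06, add 154 days
June 1970 has 30 days: 30 - 6 = 24 days to June 30 -> 130 left
July 1970 has 31 days -> 99 left
August 1970 has 31 days -> 68 left
September 1970 has 30 days -> 38 left
October 1970 has 31 days -> 7 left
November 1970: 7 <= 30 -> lands on November 7

Result: 1970-11-07


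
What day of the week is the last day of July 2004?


July 2004 has 31 days
Anchor: Jan 1, 2004. With p = 2004 - 1 = 2003: (p + p//4 - p//100 + p//400) mod 7 = (2003 + 500 - 20 + 5) mod 7 = 2488 mod 7 = 3 -> Thursday (Mon=0 ... Sun=6)
Days before July (Jan-Jun): 182; July 1 index = (3 + 182) mod 7 = 3 -> Thursday
Last day offset: 31 - 1 = 30 days
Weekday index = (3 + 30) mod 7 = 5

Saturday, July 31


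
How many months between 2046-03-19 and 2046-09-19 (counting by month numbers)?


From March 2046 to September 2046
0 years * 12 = 0 months, plus 6 months = 6

6 months


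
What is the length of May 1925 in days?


May 1925

31 days


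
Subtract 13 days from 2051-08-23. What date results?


Start: 2051-08-23, subtract 13 days
23 - 13 = 10 stays within August 2051

Result: 2051-08-10


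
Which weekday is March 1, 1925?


Target: March 1, 1925
Anchor: Jan 1, 1925. With p = 1925 - 1 = 1924: (p + p//4 - p//100 + p//400) mod 7 = (1924 + 481 - 19 + 4) mod 7 = 2390 mod 7 = 3 -> Thursday (Mon=0 ... Sun=6)
Days before March (Jan-Feb): 59 days
Weekday index = (3 + 59) mod 7 = 6

Sunday


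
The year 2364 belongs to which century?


Century = (year - 1) // 100 + 1
= (2364 - 1) // 100 + 1
= 2363 // 100 + 1
= 23 + 1

24th century


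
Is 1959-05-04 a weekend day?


Anchor: Jan 1, 1959. With p = 1959 - 1 = 1958: (p + p//4 - p//100 + p//400) mod 7 = (1958 + 489 - 19 + 4) mod 7 = 2432 mod 7 = 3 -> Thursday (Mon=0 ... Sun=6)
Day of year: 124; offset = 123
Weekday index = (3 + 123) mod 7 = 0 -> Monday
Weekend days: Saturday, Sunday

No


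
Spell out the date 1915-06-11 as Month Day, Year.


ISO 1915-06-11 parses as year=1915, month=06, day=11
Month 6 -> June

June 11, 1915


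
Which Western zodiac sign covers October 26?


Date: October 26
Conventional tropical zodiac dates: Scorpio from October 23 onward; Sagittarius starts November 22
October 26 falls within the Scorpio range

Scorpio


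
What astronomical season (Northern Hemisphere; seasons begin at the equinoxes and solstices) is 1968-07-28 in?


Date: July 28
Astronomical Summer (approx.; exact equinox/solstice day varies by year): June 21 to September 21
July 28 falls within the Summer window

Summer


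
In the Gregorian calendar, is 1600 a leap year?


Gregorian leap year rule: divisible by 4, but not by 100, unless also by 400.
1600 is divisible by 400 -> leap year

Yes


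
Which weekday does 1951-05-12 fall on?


Date: May 12, 1951
Anchor: Jan 1, 1951. With p = 1951 - 1 = 1950: (p + p//4 - p//100 + p//400) mod 7 = (1950 + 487 - 19 + 4) mod 7 = 2422 mod 7 = 0 -> Monday (Mon=0 ... Sun=6)
Days before May (Jan-Apr): 120; offset = 120 + 12 - 1 = 131
Weekday index = (0 + 131) mod 7 = 5

Day of the week: Saturday


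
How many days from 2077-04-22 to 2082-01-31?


From 2077-04-22 to 2082-01-31
2077-04-22: days before April = 31 + 28 + 31 = 90 (2077 is not a leap year); day of year = 90 + 22 = 112
2082-01-31: day of year = 31
Rest of 2077: 365 - 112 = 253
Full years 2078 (365), 2079 (365), 2080 (366), 2081 (365): 1461
Total = 253 + 1461 + 31 = 1745

1745 days


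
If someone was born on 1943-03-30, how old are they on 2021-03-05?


Birth: 1943-03-30
Reference: 2021-03-05
Year difference: 2021 - 1943 = 78
Birthday not yet reached in 2021, subtract 1

77 years old


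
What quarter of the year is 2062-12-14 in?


Month: December (month 12)
Q1: Jan-Mar, Q2: Apr-Jun, Q3: Jul-Sep, Q4: Oct-Dec

Q4


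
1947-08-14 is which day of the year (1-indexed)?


Date: August 14, 1947
Days in months 1 through 7: 212
Plus 14 days in August

Day of year: 226


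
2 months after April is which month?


April is month 4
4 + 2 = 6

June


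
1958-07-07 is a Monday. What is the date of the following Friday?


Current: Monday
Target: Friday
Days ahead: 4

Next Friday: 1958-07-11


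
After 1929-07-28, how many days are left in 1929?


Day of year: 209 of 365
Remaining = 365 - 209

156 days


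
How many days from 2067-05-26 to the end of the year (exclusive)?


Day of year: 146 of 365
Remaining = 365 - 146

219 days


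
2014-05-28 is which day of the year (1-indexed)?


Date: May 28, 2014
Days in months 1 through 4: 120
Plus 28 days in May

Day of year: 148


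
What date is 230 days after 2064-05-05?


Start: 2064-05-05, add 230 days
May 2064 has 31 days: 31 - 5 = 26 days to May 31 -> 204 left
June 2064 has 30 days -> 174 left
July 2064 has 31 days -> 143 left
August 2064 has 31 days -> 112 left
September 2064 has 30 days -> 82 left
October 2064 has 31 days -> 51 left
November 2064 has 30 days -> 21 left
December 2064: 21 <= 31 -> lands on December 21

Result: 2064-12-21


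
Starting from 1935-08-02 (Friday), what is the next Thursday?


Current: Friday
Target: Thursday
Days ahead: 6

Next Thursday: 1935-08-08


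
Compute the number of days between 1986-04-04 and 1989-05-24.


From 1986-04-04 to 1989-05-24
1986-04-04: days before April = 31 + 28 + 31 = 90 (1986 is not a leap year); day of year = 90 + 4 = 94
1989-05-24: days before May = 31 + 28 + 31 + 30 = 120 (1989 is not a leap year); day of year = 120 + 24 = 144
Rest of 1986: 365 - 94 = 271
Full years 1987 (365), 1988 (366): 731
Total = 271 + 731 + 144 = 1146

1146 days


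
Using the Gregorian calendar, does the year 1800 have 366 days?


Gregorian leap year rule: divisible by 4, but not by 100, unless also by 400.
1800 is divisible by 100 but not 400 -> not a leap year

No


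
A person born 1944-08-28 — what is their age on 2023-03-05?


Birth: 1944-08-28
Reference: 2023-03-05
Year difference: 2023 - 1944 = 79
Birthday not yet reached in 2023, subtract 1

78 years old


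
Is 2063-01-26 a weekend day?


Anchor: Jan 1, 2063. With p = 2063 - 1 = 2062: (p + p//4 - p//100 + p//400) mod 7 = (2062 + 515 - 20 + 5) mod 7 = 2562 mod 7 = 0 -> Monday (Mon=0 ... Sun=6)
Day of year: 26; offset = 25
Weekday index = (0 + 25) mod 7 = 4 -> Friday
Weekend days: Saturday, Sunday

No


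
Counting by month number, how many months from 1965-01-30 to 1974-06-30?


From January 1965 to June 1974
9 years * 12 = 108 months, plus 5 months = 113

113 months


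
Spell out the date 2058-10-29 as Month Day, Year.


ISO 2058-10-29 parses as year=2058, month=10, day=29
Month 10 -> October

October 29, 2058


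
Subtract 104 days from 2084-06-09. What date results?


Start: 2084-06-09, subtract 104 days
Back 9 days from June 9 reaches May 31, 2084 -> 95 left
May 2084 has 31 days -> back to April 30, 2084 -> 64 left
April 2084 has 30 days -> back to March 31, 2084 -> 34 left
March 2084 has 31 days -> back to February 29, 2084 -> 3 left
February 2084: 29 - 3 = 26 -> lands on February 26

Result: 2084-02-26


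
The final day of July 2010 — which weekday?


July 2010 has 31 days
Anchor: Jan 1, 2010. With p = 2010 - 1 = 2009: (p + p//4 - p//100 + p//400) mod 7 = (2009 + 502 - 20 + 5) mod 7 = 2496 mod 7 = 4 -> Friday (Mon=0 ... Sun=6)
Days before July (Jan-Jun): 181; July 1 index = (4 + 181) mod 7 = 3 -> Thursday
Last day offset: 31 - 1 = 30 days
Weekday index = (3 + 30) mod 7 = 5

Saturday, July 31


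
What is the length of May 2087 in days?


May 2087

31 days


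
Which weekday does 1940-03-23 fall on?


Date: March 23, 1940
Anchor: Jan 1, 1940. With p = 1940 - 1 = 1939: (p + p//4 - p//100 + p//400) mod 7 = (1939 + 484 - 19 + 4) mod 7 = 2408 mod 7 = 0 -> Monday (Mon=0 ... Sun=6)
Days before March (Jan-Feb): 60; offset = 60 + 23 - 1 = 82
Weekday index = (0 + 82) mod 7 = 5

Day of the week: Saturday


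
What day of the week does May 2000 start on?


Target: May 1, 2000
Anchor: Jan 1, 2000. With p = 2000 - 1 = 1999: (p + p//4 - p//100 + p//400) mod 7 = (1999 + 499 - 19 + 4) mod 7 = 2483 mod 7 = 5 -> Saturday (Mon=0 ... Sun=6)
Days before May (Jan-Apr): 121 days
Weekday index = (5 + 121) mod 7 = 0

Monday


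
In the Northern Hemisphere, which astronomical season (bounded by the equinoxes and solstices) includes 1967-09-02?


Date: September 2
Astronomical Summer (approx.; exact equinox/solstice day varies by year): June 21 to September 21
September 2 falls within the Summer window

Summer


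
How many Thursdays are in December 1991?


December 1991 has 31 days
Anchor: Jan 1, 1991. With p = 1991 - 1 = 1990: (p + p//4 - p//100 + p//400) mod 7 = (1990 + 497 - 19 + 4) mod 7 = 2472 mod 7 = 1 -> Tuesday (Mon=0 ... Sun=6)
Days before December (Jan-Nov): 334; December 1 index = (1 + 334) mod 7 = 6 -> Sunday
First Thursday is December 5
Thursdays: 5, 12, 19, 26

4 Thursdays


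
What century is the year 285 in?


Century = (year - 1) // 100 + 1
= (285 - 1) // 100 + 1
= 284 // 100 + 1
= 2 + 1

3rd century


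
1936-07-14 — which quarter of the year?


Month: July (month 7)
Q1: Jan-Mar, Q2: Apr-Jun, Q3: Jul-Sep, Q4: Oct-Dec

Q3


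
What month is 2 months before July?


July is month 7
7 - 2 = 5

May


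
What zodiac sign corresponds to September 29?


Date: September 29
Conventional tropical zodiac dates: Libra from September 23 onward; Scorpio starts October 23
September 29 falls within the Libra range

Libra


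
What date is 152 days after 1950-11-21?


Start: 1950-11-21, add 152 days
November 1950 has 30 days: 30 - 21 = 9 days to November 30 -> 143 left
December 1950 has 31 days -> 112 left
January 1951 has 31 days -> 81 left
February 1951 has 28 days -> 53 left
March 1951 has 31 days -> 22 left
April 1951: 22 <= 30 -> lands on April 22

Result: 1951-04-22


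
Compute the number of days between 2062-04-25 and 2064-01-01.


From 2062-04-25 to 2064-01-01
2062-04-25: days before April = 31 + 28 + 31 = 90 (2062 is not a leap year); day of year = 90 + 25 = 115
2064-01-01: day of year = 1
Rest of 2062: 365 - 115 = 250
Full years 2063 (365): 365
Total = 250 + 365 + 1 = 616

616 days


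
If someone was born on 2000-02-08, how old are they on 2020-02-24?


Birth: 2000-02-08
Reference: 2020-02-24
Year difference: 2020 - 2000 = 20

20 years old


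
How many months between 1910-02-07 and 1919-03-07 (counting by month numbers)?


From February 1910 to March 1919
9 years * 12 = 108 months, plus 1 month = 109

109 months


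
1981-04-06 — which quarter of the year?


Month: April (month 4)
Q1: Jan-Mar, Q2: Apr-Jun, Q3: Jul-Sep, Q4: Oct-Dec

Q2


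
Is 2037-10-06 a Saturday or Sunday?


Anchor: Jan 1, 2037. With p = 2037 - 1 = 2036: (p + p//4 - p//100 + p//400) mod 7 = (2036 + 509 - 20 + 5) mod 7 = 2530 mod 7 = 3 -> Thursday (Mon=0 ... Sun=6)
Day of year: 279; offset = 278
Weekday index = (3 + 278) mod 7 = 1 -> Tuesday
Weekend days: Saturday, Sunday

No


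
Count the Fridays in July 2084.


July 2084 has 31 days
Anchor: Jan 1, 2084. With p = 2084 - 1 = 2083: (p + p//4 - p//100 + p//400) mod 7 = (2083 + 520 - 20 + 5) mod 7 = 2588 mod 7 = 5 -> Saturday (Mon=0 ... Sun=6)
Days before July (Jan-Jun): 182; July 1 index = (5 + 182) mod 7 = 5 -> Saturday
First Friday is July 7
Fridays: 7, 14, 21, 28

4 Fridays


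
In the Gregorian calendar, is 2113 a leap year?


Gregorian leap year rule: divisible by 4, but not by 100, unless also by 400.
2113 is not divisible by 4 -> not a leap year

No


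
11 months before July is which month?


July is month 7
7 - 11 = -4; wrap: -4 + 12 = 8

August


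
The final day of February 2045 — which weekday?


February 2045 has 28 days
Anchor: Jan 1, 2045. With p = 2045 - 1 = 2044: (p + p//4 - p//100 + p//400) mod 7 = (2044 + 511 - 20 + 5) mod 7 = 2540 mod 7 = 6 -> Sunday (Mon=0 ... Sun=6)
Days before February (Jan): 31; February 1 index = (6 + 31) mod 7 = 2 -> Wednesday
Last day offset: 28 - 1 = 27 days
Weekday index = (2 + 27) mod 7 = 1

Tuesday, February 28


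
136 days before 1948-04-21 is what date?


Start: 1948-04-21, subtract 136 days
Back 21 days from April 21 reaches March 31, 1948 -> 115 left
March 1948 has 31 days -> back to February 29, 1948 -> 84 left
February 1948 has 29 days -> back to January 31, 1948 -> 55 left
January 1948 has 31 days -> back to December 31, 1947 -> 24 left
December 1947: 31 - 24 = 7 -> lands on December 7

Result: 1947-12-07


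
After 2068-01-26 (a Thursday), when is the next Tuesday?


Current: Thursday
Target: Tuesday
Days ahead: 5

Next Tuesday: 2068-01-31


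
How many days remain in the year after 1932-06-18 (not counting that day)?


Day of year: 170 of 366
Remaining = 366 - 170

196 days


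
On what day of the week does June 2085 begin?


Target: June 1, 2085
Anchor: Jan 1, 2085. With p = 2085 - 1 = 2084: (p + p//4 - p//100 + p//400) mod 7 = (2084 + 521 - 20 + 5) mod 7 = 2590 mod 7 = 0 -> Monday (Mon=0 ... Sun=6)
Days before June (Jan-May): 151 days
Weekday index = (0 + 151) mod 7 = 4

Friday


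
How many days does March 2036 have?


March 2036

31 days


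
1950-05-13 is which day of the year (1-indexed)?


Date: May 13, 1950
Days in months 1 through 4: 120
Plus 13 days in May

Day of year: 133


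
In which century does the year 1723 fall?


Century = (year - 1) // 100 + 1
= (1723 - 1) // 100 + 1
= 1722 // 100 + 1
= 17 + 1

18th century


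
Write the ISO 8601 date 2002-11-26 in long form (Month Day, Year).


ISO 2002-11-26 parses as year=2002, month=11, day=26
Month 11 -> November

November 26, 2002


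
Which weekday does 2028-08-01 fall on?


Date: August 1, 2028
Anchor: Jan 1, 2028. With p = 2028 - 1 = 2027: (p + p//4 - p//100 + p//400) mod 7 = (2027 + 506 - 20 + 5) mod 7 = 2518 mod 7 = 5 -> Saturday (Mon=0 ... Sun=6)
Days before August (Jan-Jul): 213; offset = 213 + 1 - 1 = 213
Weekday index = (5 + 213) mod 7 = 1

Day of the week: Tuesday


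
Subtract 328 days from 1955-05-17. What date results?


Start: 1955-05-17, subtract 328 days
Back 17 days from May 17 reaches April 30, 1955 -> 311 left
April 1955 has 30 days -> back to March 31, 1955 -> 281 left
March 1955 has 31 days -> back to February 28, 1955 -> 250 left
February 1955 has 28 days -> back to January 31, 1955 -> 222 left
January 1955 has 31 days -> back to December 31, 1954 -> 191 left
December 1954 has 31 days -> back to November 30, 1954 -> 160 left
November 1954 has 30 days -> back to October 31, 1954 -> 130 left
October 1954 has 31 days -> back to September 30, 1954 -> 99 left
September 1954 has 30 days -> back to August 31, 1954 -> 69 left
August 1954 has 31 days -> back to July 31, 1954 -> 38 left
July 1954 has 31 days -> back to June 30, 1954 -> 7 left
June 1954: 30 - 7 = 23 -> lands on June 23

Result: 1954-06-23


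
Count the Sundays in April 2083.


April 2083 has 30 days
Anchor: Jan 1, 2083. With p = 2083 - 1 = 2082: (p + p//4 - p//100 + p//400) mod 7 = (2082 + 520 - 20 + 5) mod 7 = 2587 mod 7 = 4 -> Friday (Mon=0 ... Sun=6)
Days before April (Jan-Mar): 90; April 1 index = (4 + 90) mod 7 = 3 -> Thursday
First Sunday is April 4
Sundays: 4, 11, 18, 25

4 Sundays


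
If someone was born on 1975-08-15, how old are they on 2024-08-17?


Birth: 1975-08-15
Reference: 2024-08-17
Year difference: 2024 - 1975 = 49

49 years old


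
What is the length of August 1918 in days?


August 1918

31 days


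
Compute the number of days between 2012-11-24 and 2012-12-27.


From 2012-11-24 to 2012-12-27
2012-11-24: days before November = 31 + 29 + 31 + 30 + 31 + 30 + 31 + 31 + 30 + 31 = 305 (2012 is a leap year); day of year = 305 + 24 = 329
2012-12-27: days before December = 31 + 29 + 31 + 30 + 31 + 30 + 31 + 31 + 30 + 31 + 30 = 335 (2012 is a leap year); day of year = 335 + 27 = 362
Same year: 362 - 329 = 33

33 days


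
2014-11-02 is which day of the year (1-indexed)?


Date: November 2, 2014
Days in months 1 through 10: 304
Plus 2 days in November

Day of year: 306


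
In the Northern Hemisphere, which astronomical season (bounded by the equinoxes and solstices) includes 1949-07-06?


Date: July 6
Astronomical Summer (approx.; exact equinox/solstice day varies by year): June 21 to September 21
July 6 falls within the Summer window

Summer


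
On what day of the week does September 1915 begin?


Target: September 1, 1915
Anchor: Jan 1, 1915. With p = 1915 - 1 = 1914: (p + p//4 - p//100 + p//400) mod 7 = (1914 + 478 - 19 + 4) mod 7 = 2377 mod 7 = 4 -> Friday (Mon=0 ... Sun=6)
Days before September (Jan-Aug): 243 days
Weekday index = (4 + 243) mod 7 = 2

Wednesday


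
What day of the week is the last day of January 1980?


January 1980 has 31 days
Anchor: Jan 1, 1980. With p = 1980 - 1 = 1979: (p + p//4 - p//100 + p//400) mod 7 = (1979 + 494 - 19 + 4) mod 7 = 2458 mod 7 = 1 -> Tuesday (Mon=0 ... Sun=6)
January 1 is the anchor itself -> Tuesday
Last day offset: 31 - 1 = 30 days
Weekday index = (1 + 30) mod 7 = 3

Thursday, January 31


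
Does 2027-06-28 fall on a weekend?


Anchor: Jan 1, 2027. With p = 2027 - 1 = 2026: (p + p//4 - p//100 + p//400) mod 7 = (2026 + 506 - 20 + 5) mod 7 = 2517 mod 7 = 4 -> Friday (Mon=0 ... Sun=6)
Day of year: 179; offset = 178
Weekday index = (4 + 178) mod 7 = 0 -> Monday
Weekend days: Saturday, Sunday

No


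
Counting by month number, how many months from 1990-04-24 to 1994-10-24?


From April 1990 to October 1994
4 years * 12 = 48 months, plus 6 months = 54

54 months


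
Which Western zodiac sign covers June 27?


Date: June 27
Conventional tropical zodiac dates: Cancer from June 21 onward; Leo starts July 23
June 27 falls within the Cancer range

Cancer


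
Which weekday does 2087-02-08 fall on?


Date: February 8, 2087
Anchor: Jan 1, 2087. With p = 2087 - 1 = 2086: (p + p//4 - p//100 + p//400) mod 7 = (2086 + 521 - 20 + 5) mod 7 = 2592 mod 7 = 2 -> Wednesday (Mon=0 ... Sun=6)
Days before February (Jan): 31; offset = 31 + 8 - 1 = 38
Weekday index = (2 + 38) mod 7 = 5

Day of the week: Saturday


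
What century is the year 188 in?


Century = (year - 1) // 100 + 1
= (188 - 1) // 100 + 1
= 187 // 100 + 1
= 1 + 1

2nd century


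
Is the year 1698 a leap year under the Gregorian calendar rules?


Gregorian leap year rule: divisible by 4, but not by 100, unless also by 400.
1698 is not divisible by 4 -> not a leap year

No


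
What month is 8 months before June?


June is month 6
6 - 8 = -2; wrap: -2 + 12 = 10

October


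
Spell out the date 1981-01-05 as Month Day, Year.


ISO 1981-01-05 parses as year=1981, month=01, day=05
Month 1 -> January

January 5, 1981


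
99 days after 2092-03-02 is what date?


Start: 2092-03-02, add 99 days
March 2092 has 31 days: 31 - 2 = 29 days to March 31 -> 70 left
April 2092 has 30 days -> 40 left
May 2092 has 31 days -> 9 left
June 2092: 9 <= 30 -> lands on June 9

Result: 2092-06-09


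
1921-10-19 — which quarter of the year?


Month: October (month 10)
Q1: Jan-Mar, Q2: Apr-Jun, Q3: Jul-Sep, Q4: Oct-Dec

Q4


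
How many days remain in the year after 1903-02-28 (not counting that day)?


Day of year: 59 of 365
Remaining = 365 - 59

306 days


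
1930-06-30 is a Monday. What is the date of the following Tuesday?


Current: Monday
Target: Tuesday
Days ahead: 1

Next Tuesday: 1930-07-01


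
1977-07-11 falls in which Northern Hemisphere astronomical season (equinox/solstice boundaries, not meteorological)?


Date: July 11
Astronomical Summer (approx.; exact equinox/solstice day varies by year): June 21 to September 21
July 11 falls within the Summer window

Summer


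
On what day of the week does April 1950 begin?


Target: April 1, 1950
Anchor: Jan 1, 1950. With p = 1950 - 1 = 1949: (p + p//4 - p//100 + p//400) mod 7 = (1949 + 487 - 19 + 4) mod 7 = 2421 mod 7 = 6 -> Sunday (Mon=0 ... Sun=6)
Days before April (Jan-Mar): 90 days
Weekday index = (6 + 90) mod 7 = 5

Saturday


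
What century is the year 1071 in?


Century = (year - 1) // 100 + 1
= (1071 - 1) // 100 + 1
= 1070 // 100 + 1
= 10 + 1

11th century


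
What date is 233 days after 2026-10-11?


Start: 2026-10-11, add 233 days
October 2026 has 31 days: 31 - 11 = 20 days to October 31 -> 213 left
November 2026 has 30 days -> 183 left
December 2026 has 31 days -> 152 left
January 2027 has 31 days -> 121 left
February 2027 has 28 days -> 93 left
March 2027 has 31 days -> 62 left
April 2027 has 30 days -> 32 left
May 2027 has 31 days -> 1 left
June 2027: 1 <= 30 -> lands on June 1

Result: 2027-06-01


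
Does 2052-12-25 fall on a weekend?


Anchor: Jan 1, 2052. With p = 2052 - 1 = 2051: (p + p//4 - p//100 + p//400) mod 7 = (2051 + 512 - 20 + 5) mod 7 = 2548 mod 7 = 0 -> Monday (Mon=0 ... Sun=6)
Day of year: 360; offset = 359
Weekday index = (0 + 359) mod 7 = 2 -> Wednesday
Weekend days: Saturday, Sunday

No


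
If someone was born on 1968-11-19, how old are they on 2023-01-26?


Birth: 1968-11-19
Reference: 2023-01-26
Year difference: 2023 - 1968 = 55
Birthday not yet reached in 2023, subtract 1

54 years old


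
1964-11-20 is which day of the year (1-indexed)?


Date: November 20, 1964
Days in months 1 through 10: 305
Plus 20 days in November

Day of year: 325


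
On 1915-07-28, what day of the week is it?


Date: July 28, 1915
Anchor: Jan 1, 1915. With p = 1915 - 1 = 1914: (p + p//4 - p//100 + p//400) mod 7 = (1914 + 478 - 19 + 4) mod 7 = 2377 mod 7 = 4 -> Friday (Mon=0 ... Sun=6)
Days before July (Jan-Jun): 181; offset = 181 + 28 - 1 = 208
Weekday index = (4 + 208) mod 7 = 2

Day of the week: Wednesday


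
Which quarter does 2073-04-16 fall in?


Month: April (month 4)
Q1: Jan-Mar, Q2: Apr-Jun, Q3: Jul-Sep, Q4: Oct-Dec

Q2


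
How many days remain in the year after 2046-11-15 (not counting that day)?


Day of year: 319 of 365
Remaining = 365 - 319

46 days


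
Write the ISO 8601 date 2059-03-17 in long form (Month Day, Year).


ISO 2059-03-17 parses as year=2059, month=03, day=17
Month 3 -> March

March 17, 2059


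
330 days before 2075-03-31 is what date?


Start: 2075-03-31, subtract 330 days
Back 31 days from March 31 reaches February 28, 2075 -> 299 left
February 2075 has 28 days -> back to January 31, 2075 -> 271 left
January 2075 has 31 days -> back to December 31, 2074 -> 240 left
December 2074 has 31 days -> back to November 30, 2074 -> 209 left
November 2074 has 30 days -> back to October 31, 2074 -> 179 left
October 2074 has 31 days -> back to September 30, 2074 -> 148 left
September 2074 has 30 days -> back to August 31, 2074 -> 118 left
August 2074 has 31 days -> back to July 31, 2074 -> 87 left
July 2074 has 31 days -> back to June 30, 2074 -> 56 left
June 2074 has 30 days -> back to May 31, 2074 -> 26 left
May 2074: 31 - 26 = 5 -> lands on May 5

Result: 2074-05-05


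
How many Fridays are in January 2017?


January 2017 has 31 days
Anchor: Jan 1, 2017. With p = 2017 - 1 = 2016: (p + p//4 - p//100 + p//400) mod 7 = (2016 + 504 - 20 + 5) mod 7 = 2505 mod 7 = 6 -> Sunday (Mon=0 ... Sun=6)
January 1 is the anchor itself -> Sunday
First Friday is January 6
Fridays: 6, 13, 20, 27

4 Fridays


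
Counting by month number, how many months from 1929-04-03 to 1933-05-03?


From April 1929 to May 1933
4 years * 12 = 48 months, plus 1 month = 49

49 months


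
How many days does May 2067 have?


May 2067

31 days


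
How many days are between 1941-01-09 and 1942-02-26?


From 1941-01-09 to 1942-02-26
1941-01-09: day of year = 9
1942-02-26: days before February = 31; day of year = 31 + 26 = 57
Rest of 1941: 365 - 9 = 356
Total = 356 + 57 = 413

413 days


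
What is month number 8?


Month 8 of 12

August


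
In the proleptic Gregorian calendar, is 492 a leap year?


Gregorian leap year rule: divisible by 4, but not by 100, unless also by 400.
492 is divisible by 4 but not 100 -> leap year

Yes


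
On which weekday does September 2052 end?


September 2052 has 30 days
Anchor: Jan 1, 2052. With p = 2052 - 1 = 2051: (p + p//4 - p//100 + p//400) mod 7 = (2051 + 512 - 20 + 5) mod 7 = 2548 mod 7 = 0 -> Monday (Mon=0 ... Sun=6)
Days before September (Jan-Aug): 244; September 1 index = (0 + 244) mod 7 = 6 -> Sunday
Last day offset: 30 - 1 = 29 days
Weekday index = (6 + 29) mod 7 = 0

Monday, September 30


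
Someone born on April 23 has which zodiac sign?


Date: April 23
Conventional tropical zodiac dates: Taurus from April 20 onward; Gemini starts May 21
April 23 falls within the Taurus range

Taurus


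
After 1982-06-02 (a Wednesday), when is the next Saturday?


Current: Wednesday
Target: Saturday
Days ahead: 3

Next Saturday: 1982-06-05


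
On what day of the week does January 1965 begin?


Target: January 1, 1965
Anchor: Jan 1, 1965. With p = 1965 - 1 = 1964: (p + p//4 - p//100 + p//400) mod 7 = (1964 + 491 - 19 + 4) mod 7 = 2440 mod 7 = 4 -> Friday (Mon=0 ... Sun=6)
Offset from anchor: 0 days
Weekday index = (4 + 0) mod 7 = 4

Friday


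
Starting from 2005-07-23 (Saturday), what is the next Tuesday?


Current: Saturday
Target: Tuesday
Days ahead: 3

Next Tuesday: 2005-07-26


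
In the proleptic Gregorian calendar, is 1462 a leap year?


Gregorian leap year rule: divisible by 4, but not by 100, unless also by 400.
1462 is not divisible by 4 -> not a leap year

No


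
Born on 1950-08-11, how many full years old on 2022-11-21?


Birth: 1950-08-11
Reference: 2022-11-21
Year difference: 2022 - 1950 = 72

72 years old


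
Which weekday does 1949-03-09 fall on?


Date: March 9, 1949
Anchor: Jan 1, 1949. With p = 1949 - 1 = 1948: (p + p//4 - p//100 + p//400) mod 7 = (1948 + 487 - 19 + 4) mod 7 = 2420 mod 7 = 5 -> Saturday (Mon=0 ... Sun=6)
Days before March (Jan-Feb): 59; offset = 59 + 9 - 1 = 67
Weekday index = (5 + 67) mod 7 = 2

Day of the week: Wednesday


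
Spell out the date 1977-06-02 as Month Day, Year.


ISO 1977-06-02 parses as year=1977, month=06, day=02
Month 6 -> June

June 2, 1977


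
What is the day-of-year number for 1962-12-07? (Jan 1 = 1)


Date: December 7, 1962
Days in months 1 through 11: 334
Plus 7 days in December

Day of year: 341


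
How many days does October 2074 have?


October 2074

31 days


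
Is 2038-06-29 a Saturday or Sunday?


Anchor: Jan 1, 2038. With p = 2038 - 1 = 2037: (p + p//4 - p//100 + p//400) mod 7 = (2037 + 509 - 20 + 5) mod 7 = 2531 mod 7 = 4 -> Friday (Mon=0 ... Sun=6)
Day of year: 180; offset = 179
Weekday index = (4 + 179) mod 7 = 1 -> Tuesday
Weekend days: Saturday, Sunday

No


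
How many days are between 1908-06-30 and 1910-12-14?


From 1908-06-30 to 1910-12-14
1908-06-30: days before June = 31 + 29 + 31 + 30 + 31 = 152 (1908 is a leap year); day of year = 152 + 30 = 182
1910-12-14: days before December = 31 + 28 + 31 + 30 + 31 + 30 + 31 + 31 + 30 + 31 + 30 = 334 (1910 is not a leap year); day of year = 334 + 14 = 348
Rest of 1908: 366 - 182 = 184
Full years 1909 (365): 365
Total = 184 + 365 + 348 = 897

897 days


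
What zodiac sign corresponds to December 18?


Date: December 18
Conventional tropical zodiac dates: Sagittarius from November 22 onward; Capricorn starts December 22
December 18 falls within the Sagittarius range

Sagittarius


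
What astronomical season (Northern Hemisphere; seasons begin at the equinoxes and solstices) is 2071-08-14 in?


Date: August 14
Astronomical Summer (approx.; exact equinox/solstice day varies by year): June 21 to September 21
August 14 falls within the Summer window

Summer


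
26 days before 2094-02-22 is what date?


Start: 2094-02-22, subtract 26 days
Back 22 days from February 22 reaches January 31, 2094 -> 4 left
January 2094: 31 - 4 = 27 -> lands on January 27

Result: 2094-01-27


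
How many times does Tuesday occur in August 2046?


August 2046 has 31 days
Anchor: Jan 1, 2046. With p = 2046 - 1 = 2045: (p + p//4 - p//100 + p//400) mod 7 = (2045 + 511 - 20 + 5) mod 7 = 2541 mod 7 = 0 -> Monday (Mon=0 ... Sun=6)
Days before August (Jan-Jul): 212; August 1 index = (0 + 212) mod 7 = 2 -> Wednesday
First Tuesday is August 7
Tuesdays: 7, 14, 21, 28

4 Tuesdays


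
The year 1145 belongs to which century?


Century = (year - 1) // 100 + 1
= (1145 - 1) // 100 + 1
= 1144 // 100 + 1
= 11 + 1

12th century


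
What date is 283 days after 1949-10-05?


Start: 1949-10-05, add 283 days
October 1949 has 31 days: 31 - 5 = 26 days to October 31 -> 257 left
November 1949 has 30 days -> 227 left
December 1949 has 31 days -> 196 left
January 1950 has 31 days -> 165 left
February 1950 has 28 days -> 137 left
March 1950 has 31 days -> 106 left
April 1950 has 30 days -> 76 left
May 1950 has 31 days -> 45 left
June 1950 has 30 days -> 15 left
July 1950: 15 <= 31 -> lands on July 15

Result: 1950-07-15


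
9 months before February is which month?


February is month 2
2 - 9 = -7; wrap: -7 + 12 = 5

May


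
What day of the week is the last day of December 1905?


December 1905 has 31 days
Anchor: Jan 1, 1905. With p = 1905 - 1 = 1904: (p + p//4 - p//100 + p//400) mod 7 = (1904 + 476 - 19 + 4) mod 7 = 2365 mod 7 = 6 -> Sunday (Mon=0 ... Sun=6)
Days before December (Jan-Nov): 334; December 1 index = (6 + 334) mod 7 = 4 -> Friday
Last day offset: 31 - 1 = 30 days
Weekday index = (4 + 30) mod 7 = 6

Sunday, December 31


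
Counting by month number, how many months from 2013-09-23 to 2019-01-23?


From September 2013 to January 2019
6 years * 12 = 72 months, minus 8 months = 64

64 months


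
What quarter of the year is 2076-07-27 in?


Month: July (month 7)
Q1: Jan-Mar, Q2: Apr-Jun, Q3: Jul-Sep, Q4: Oct-Dec

Q3


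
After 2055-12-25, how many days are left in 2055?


Day of year: 359 of 365
Remaining = 365 - 359

6 days


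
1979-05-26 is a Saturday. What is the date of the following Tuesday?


Current: Saturday
Target: Tuesday
Days ahead: 3

Next Tuesday: 1979-05-29


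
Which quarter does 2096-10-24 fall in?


Month: October (month 10)
Q1: Jan-Mar, Q2: Apr-Jun, Q3: Jul-Sep, Q4: Oct-Dec

Q4


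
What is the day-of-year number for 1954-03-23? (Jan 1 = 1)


Date: March 23, 1954
Days in months 1 through 2: 59
Plus 23 days in March

Day of year: 82


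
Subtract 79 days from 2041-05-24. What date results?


Start: 2041-05-24, subtract 79 days
Back 24 days from May 24 reaches April 30, 2041 -> 55 left
April 2041 has 30 days -> back to March 31, 2041 -> 25 left
March 2041: 31 - 25 = 6 -> lands on March 6

Result: 2041-03-06


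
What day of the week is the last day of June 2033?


June 2033 has 30 days
Anchor: Jan 1, 2033. With p = 2033 - 1 = 2032: (p + p//4 - p//100 + p//400) mod 7 = (2032 + 508 - 20 + 5) mod 7 = 2525 mod 7 = 5 -> Saturday (Mon=0 ... Sun=6)
Days before June (Jan-May): 151; June 1 index = (5 + 151) mod 7 = 2 -> Wednesday
Last day offset: 30 - 1 = 29 days
Weekday index = (2 + 29) mod 7 = 3

Thursday, June 30


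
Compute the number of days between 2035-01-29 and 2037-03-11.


From 2035-01-29 to 2037-03-11
2035-01-29: day of year = 29
2037-03-11: days before March = 31 + 28 = 59 (2037 is not a leap year); day of year = 59 + 11 = 70
Rest of 2035: 365 - 29 = 336
Full years 2036 (366): 366
Total = 336 + 366 + 70 = 772

772 days


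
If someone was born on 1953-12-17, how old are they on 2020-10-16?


Birth: 1953-12-17
Reference: 2020-10-16
Year difference: 2020 - 1953 = 67
Birthday not yet reached in 2020, subtract 1

66 years old


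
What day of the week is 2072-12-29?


Date: December 29, 2072
Anchor: Jan 1, 2072. With p = 2072 - 1 = 2071: (p + p//4 - p//100 + p//400) mod 7 = (2071 + 517 - 20 + 5) mod 7 = 2573 mod 7 = 4 -> Friday (Mon=0 ... Sun=6)
Days before December (Jan-Nov): 335; offset = 335 + 29 - 1 = 363
Weekday index = (4 + 363) mod 7 = 3

Day of the week: Thursday


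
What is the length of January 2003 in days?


January 2003

31 days


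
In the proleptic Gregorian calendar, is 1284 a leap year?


Gregorian leap year rule: divisible by 4, but not by 100, unless also by 400.
1284 is divisible by 4 but not 100 -> leap year

Yes


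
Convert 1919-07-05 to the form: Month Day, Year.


ISO 1919-07-05 parses as year=1919, month=07, day=05
Month 7 -> July

July 5, 1919


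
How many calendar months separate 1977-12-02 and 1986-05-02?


From December 1977 to May 1986
9 years * 12 = 108 months, minus 7 months = 101

101 months


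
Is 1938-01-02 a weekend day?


Anchor: Jan 1, 1938. With p = 1938 - 1 = 1937: (p + p//4 - p//100 + p//400) mod 7 = (1937 + 484 - 19 + 4) mod 7 = 2406 mod 7 = 5 -> Saturday (Mon=0 ... Sun=6)
Day of year: 2; offset = 1
Weekday index = (5 + 1) mod 7 = 6 -> Sunday
Weekend days: Saturday, Sunday

Yes


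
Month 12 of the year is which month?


Month 12 of 12

December


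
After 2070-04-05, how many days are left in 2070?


Day of year: 95 of 365
Remaining = 365 - 95

270 days


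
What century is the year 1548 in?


Century = (year - 1) // 100 + 1
= (1548 - 1) // 100 + 1
= 1547 // 100 + 1
= 15 + 1

16th century


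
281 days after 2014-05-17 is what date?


Start: 2014-05-17, add 281 days
May 2014 has 31 days: 31 - 17 = 14 days to May 31 -> 267 left
June 2014 has 30 days -> 237 left
July 2014 has 31 days -> 206 left
August 2014 has 31 days -> 175 left
September 2014 has 30 days -> 145 left
October 2014 has 31 days -> 114 left
November 2014 has 30 days -> 84 left
December 2014 has 31 days -> 53 left
January 2015 has 31 days -> 22 left
February 2015: 22 <= 28 -> lands on February 22

Result: 2015-02-22


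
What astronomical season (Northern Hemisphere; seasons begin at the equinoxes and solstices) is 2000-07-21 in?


Date: July 21
Astronomical Summer (approx.; exact equinox/solstice day varies by year): June 21 to September 21
July 21 falls within the Summer window

Summer


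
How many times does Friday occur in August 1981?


August 1981 has 31 days
Anchor: Jan 1, 1981. With p = 1981 - 1 = 1980: (p + p//4 - p//100 + p//400) mod 7 = (1980 + 495 - 19 + 4) mod 7 = 2460 mod 7 = 3 -> Thursday (Mon=0 ... Sun=6)
Days before August (Jan-Jul): 212; August 1 index = (3 + 212) mod 7 = 5 -> Saturday
First Friday is August 7
Fridays: 7, 14, 21, 28

4 Fridays


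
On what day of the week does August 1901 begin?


Target: August 1, 1901
Anchor: Jan 1, 1901. With p = 1901 - 1 = 1900: (p + p//4 - p//100 + p//400) mod 7 = (1900 + 475 - 19 + 4) mod 7 = 2360 mod 7 = 1 -> Tuesday (Mon=0 ... Sun=6)
Days before August (Jan-Jul): 212 days
Weekday index = (1 + 212) mod 7 = 3

Thursday


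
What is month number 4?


Month 4 of 12

April


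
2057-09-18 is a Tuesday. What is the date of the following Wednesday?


Current: Tuesday
Target: Wednesday
Days ahead: 1

Next Wednesday: 2057-09-19


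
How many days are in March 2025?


March 2025

31 days


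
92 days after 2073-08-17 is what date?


Start: 2073-08-17, add 92 days
August 2073 has 31 days: 31 - 17 = 14 days to August 31 -> 78 left
September 2073 has 30 days -> 48 left
October 2073 has 31 days -> 17 left
November 2073: 17 <= 30 -> lands on November 17

Result: 2073-11-17


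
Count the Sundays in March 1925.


March 1925 has 31 days
Anchor: Jan 1, 1925. With p = 1925 - 1 = 1924: (p + p//4 - p//100 + p//400) mod 7 = (1924 + 481 - 19 + 4) mod 7 = 2390 mod 7 = 3 -> Thursday (Mon=0 ... Sun=6)
Days before March (Jan-Feb): 59; March 1 index = (3 + 59) mod 7 = 6 -> Sunday
First Sunday is March 1
Sundays: 1, 8, 15, 22, 29

5 Sundays


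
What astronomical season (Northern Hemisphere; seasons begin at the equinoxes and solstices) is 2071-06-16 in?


Date: June 16
Astronomical Spring (approx.; exact equinox/solstice day varies by year): March 20 to June 20
June 16 falls within the Spring window

Spring
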